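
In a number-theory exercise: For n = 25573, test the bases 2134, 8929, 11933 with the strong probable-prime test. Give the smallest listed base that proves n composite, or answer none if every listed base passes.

2134

n − 1 = 25572 = 2^2 · 6393, so s = 2 and d = 6393.
Base 2134: x_0 = 2134^6393 mod 25573 = 12397. x_0 is neither 1 nor 25572, so continue squaring. x_1 = 12397^2 mod 25573 = 17452. Reached i = s−1 = 1 without hitting −1: 2134 is a Miller–Rabin witness and 25573 is composite.
Base 8929: x_0 = 8929^6393 mod 25573 = 15852. x_0 is neither 1 nor 25572, so continue squaring. x_1 = 15852^2 mod 25573 = 5606. Reached i = s−1 = 1 without hitting −1: 8929 is a Miller–Rabin witness and 25573 is composite.
Base 11933: x_0 = 11933^6393 mod 25573 = 5466. x_0 is neither 1 nor 25572, so continue squaring. x_1 = 5466^2 mod 25573 = 7892. Reached i = s−1 = 1 without hitting −1: 11933 is a Miller–Rabin witness and 25573 is composite.
The smallest witness among the given bases is 2134.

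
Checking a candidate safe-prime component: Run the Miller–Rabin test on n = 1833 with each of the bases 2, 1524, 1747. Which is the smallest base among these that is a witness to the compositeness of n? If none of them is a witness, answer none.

2

n − 1 = 1832 = 2^3 · 229, so s = 3 and d = 229.
Base 2: x_0 = 2^229 mod 1833 = 353. x_0 is neither 1 nor 1832, so continue squaring. x_1 = 353^2 mod 1833 = 1798. x_2 = 1798^2 mod 1833 = 1225. Reached i = s−1 = 2 without hitting −1: 2 is a Miller–Rabin witness and 1833 is composite.
Base 1524: x_0 = 1524^229 mod 1833 = 510. x_0 is neither 1 nor 1832, so continue squaring. x_1 = 510^2 mod 1833 = 1647. x_2 = 1647^2 mod 1833 = 1602. Reached i = s−1 = 2 without hitting −1: 1524 is a Miller–Rabin witness and 1833 is composite.
Base 1747: x_0 = 1747^229 mod 1833 = 382. x_0 is neither 1 nor 1832, so continue squaring. x_1 = 382^2 mod 1833 = 1117. x_2 = 1117^2 mod 1833 = 1249. Reached i = s−1 = 2 without hitting −1: 1747 is a Miller–Rabin witness and 1833 is composite.
The smallest witness among the given bases is 2.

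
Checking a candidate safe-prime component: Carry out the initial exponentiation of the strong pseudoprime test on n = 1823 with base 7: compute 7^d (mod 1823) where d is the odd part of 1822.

1

n − 1 = 1822 = 2^1 · 911, so s = 1 and d = 911.
Repeated squaring mod 1823: 7^1 ≡ 7, 7^2 ≡ 49, 7^4 ≡ 578, 7^8 ≡ 475, 7^16 ≡ 1396, 7^32 ≡ 29, 7^64 ≡ 841, 7^128 ≡ 1780, 7^256 ≡ 26, 7^512 ≡ 676.
911 = 512 + 256 + 128 + 8 + 4 + 2 + 1, so 7^911 ≡ 676·26·1780·475·578·49·7 ≡ 1 (mod 1823).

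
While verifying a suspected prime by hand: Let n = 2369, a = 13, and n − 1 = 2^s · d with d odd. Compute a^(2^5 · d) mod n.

9

n − 1 = 2368 = 2^6 · 37, so s = 6 and d = 37.
Repeated squaring mod 2369: 13^1 ≡ 13, 13^2 ≡ 169, 13^4 ≡ 133, 13^8 ≡ 1106, 13^16 ≡ 832, 13^32 ≡ 476.
37 = 32 + 4 + 1, so 13^37 ≡ 476·133·13 ≡ 961 (mod 2369).
x_0 = 961.
x_1 = 961^2 mod 2369 = 1980.
x_2 = 1980^2 mod 2369 = 2074.
x_3 = 2074^2 mod 2369 = 1741.
x_4 = 1741^2 mod 2369 = 1130.
x_5 = 1130^2 mod 2369 = 9.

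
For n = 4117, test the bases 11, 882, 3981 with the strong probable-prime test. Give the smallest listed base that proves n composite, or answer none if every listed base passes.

11

n − 1 = 4116 = 2^2 · 1029, so s = 2 and d = 1029.
Base 11: x_0 = 11^1029 mod 4117 = 4108. x_0 is neither 1 nor 4116, so continue squaring. x_1 = 4108^2 mod 4117 = 81. Reached i = s−1 = 1 without hitting −1: 11 is a Miller–Rabin witness and 4117 is composite.
Base 882: x_0 = 882^1029 mod 4117 = 1416. x_0 is neither 1 nor 4116, so continue squaring. x_1 = 1416^2 mod 4117 = 77. Reached i = s−1 = 1 without hitting −1: 882 is a Miller–Rabin witness and 4117 is composite.
Base 3981: x_0 = 3981^1029 mod 4117 = 4089. x_0 is neither 1 nor 4116, so continue squaring. x_1 = 4089^2 mod 4117 = 784. Reached i = s−1 = 1 without hitting −1: 3981 is a Miller–Rabin witness and 4117 is composite.
The smallest witness among the given bases is 11.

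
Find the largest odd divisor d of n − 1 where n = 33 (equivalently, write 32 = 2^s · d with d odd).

Halving: 32 → 16 → 8 → 4 → 2 → 1; 1 is odd.
So 32 = 2^5 · 1.

1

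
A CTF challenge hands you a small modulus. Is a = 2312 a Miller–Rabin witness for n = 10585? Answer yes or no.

n − 1 = 10584 = 2^3 · 1323, so s = 3 and d = 1323.
Repeated squaring mod 10585: 2312^1 ≡ 2312, 2312^2 ≡ 10504, 2312^4 ≡ 6561, 2312^8 ≡ 8111, 2312^16 ≡ 2546, 2312^32 ≡ 4096, 2312^64 ≡ 10576, 2312^128 ≡ 81, 2312^256 ≡ 6561, 2312^512 ≡ 8111, 2312^1024 ≡ 2546.
1323 = 1024 + 256 + 32 + 8 + 2 + 1, so 2312^1323 ≡ 2546·6561·4096·8111·10504·2312 ≡ 1433 (mod 10585).
x_0 = 2312^1323 mod 10585 = 1433.
x_0 is neither 1 nor 10584, so continue squaring.
x_1 = 1433^2 mod 10585 = 10584.
x_1 ≡ −1, so 2312 is not a witness.

no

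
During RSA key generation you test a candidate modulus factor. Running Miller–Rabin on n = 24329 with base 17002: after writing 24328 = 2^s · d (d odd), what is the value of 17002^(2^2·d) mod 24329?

n − 1 = 24328 = 2^3 · 3041, so s = 3 and d = 3041.
x_0 = 17002^3041 mod 24329 = 8052.
x_1 = 8052^2 mod 24329 = 22248.
x_2 = 22248^2 mod 24329 = 24328.

24328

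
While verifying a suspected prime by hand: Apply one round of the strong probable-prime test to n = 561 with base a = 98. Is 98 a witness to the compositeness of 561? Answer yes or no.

yes

n − 1 = 560 = 2^4 · 35, so s = 4 and d = 35.
x_0 = 98^35 mod 561 = 395.
x_0 is neither 1 nor 560, so continue squaring.
x_1 = 395^2 mod 561 = 67.
x_2 = 67^2 mod 561 = 1.
x_2 = 1 but x_1 ≠ ±1, a nontrivial square root of 1 — 98 is a witness and 561 is composite.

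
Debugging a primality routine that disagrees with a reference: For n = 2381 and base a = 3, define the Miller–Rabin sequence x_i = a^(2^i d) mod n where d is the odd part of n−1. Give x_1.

n − 1 = 2380 = 2^2 · 595, so s = 2 and d = 595.
x_0 = 3^595 mod 2381 = 2312.
x_1 = 2312^2 mod 2381 = 2380.

2380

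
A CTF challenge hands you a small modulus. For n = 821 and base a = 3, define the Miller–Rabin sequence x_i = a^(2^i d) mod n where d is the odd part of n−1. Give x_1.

n − 1 = 820 = 2^2 · 205, so s = 2 and d = 205.
Repeated squaring mod 821: 3^1 ≡ 3, 3^2 ≡ 9, 3^4 ≡ 81, 3^8 ≡ 814, 3^16 ≡ 49, 3^32 ≡ 759, 3^64 ≡ 560, 3^128 ≡ 799.
205 = 128 + 64 + 8 + 4 + 1, so 3^205 ≡ 799·560·814·81·3 ≡ 295 (mod 821).
x_0 = 295.
x_1 = 295^2 mod 821 = 820.

820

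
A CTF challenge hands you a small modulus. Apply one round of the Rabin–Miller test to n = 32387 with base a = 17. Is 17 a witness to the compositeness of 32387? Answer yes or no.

yes

n − 1 = 32386 = 2^1 · 16193, so s = 1 and d = 16193.
By repeated squaring, 17^16193 ≡ 30182 (mod 32387).
x_0 = 17^16193 mod 32387 = 30182.
x_0 ∉ {1, 32386} and s = 1, so 17 is a Miller–Rabin witness and 32387 is composite.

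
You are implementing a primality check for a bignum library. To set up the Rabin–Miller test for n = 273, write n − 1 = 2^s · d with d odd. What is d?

17

Halving: 272 → 136 → 68 → 34 → 17; 17 is odd.
So 272 = 2^4 · 17.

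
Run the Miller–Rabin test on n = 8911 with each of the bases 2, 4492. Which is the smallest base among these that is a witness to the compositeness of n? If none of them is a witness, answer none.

n − 1 = 8910 = 2^1 · 4455, so s = 1 and d = 4455.
Base 2: x_0 = 2^4455 mod 8911 = 6364. x_0 ∉ {1, 8910} and s = 1, so 2 is a Miller–Rabin witness and 8911 is composite.
Base 4492: x_0 = 4492^4455 mod 8911 = 8910. x_0 = 8910 ≡ −1, so 4492 is not a witness.
The smallest witness among the given bases is 2.

2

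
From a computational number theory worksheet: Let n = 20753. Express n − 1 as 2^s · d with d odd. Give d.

Halving: 20752 → 10376 → 5188 → 2594 → 1297; 1297 is odd.
So 20752 = 2^4 · 1297.

1297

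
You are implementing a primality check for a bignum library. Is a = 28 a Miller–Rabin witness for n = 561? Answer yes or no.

yes

n − 1 = 560 = 2^4 · 35, so s = 4 and d = 35.
x_0 = 28^35 mod 561 = 175.
x_0 is neither 1 nor 560, so continue squaring.
x_1 = 175^2 mod 561 = 331.
x_2 = 331^2 mod 561 = 166.
x_3 = 166^2 mod 561 = 67.
Reached i = s−1 = 3 without hitting −1: 28 is a Miller–Rabin witness and 561 is composite.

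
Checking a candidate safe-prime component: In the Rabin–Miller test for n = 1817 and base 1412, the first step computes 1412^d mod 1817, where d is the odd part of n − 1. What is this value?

1246

n − 1 = 1816 = 2^3 · 227, so s = 3 and d = 227.
1412^227 mod 1817 = 1246.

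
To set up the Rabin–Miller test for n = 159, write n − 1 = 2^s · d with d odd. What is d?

79

Halving: 158 → 79; 79 is odd.
So 158 = 2^1 · 79.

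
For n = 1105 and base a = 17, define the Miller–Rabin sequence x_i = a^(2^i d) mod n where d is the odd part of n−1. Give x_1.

1054

n − 1 = 1104 = 2^4 · 69, so s = 4 and d = 69.
x_0 = 17^69 mod 1105 = 272.
x_1 = 272^2 mod 1105 = 1054.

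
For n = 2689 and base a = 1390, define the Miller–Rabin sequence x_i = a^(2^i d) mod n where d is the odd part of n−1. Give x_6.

n − 1 = 2688 = 2^7 · 21, so s = 7 and d = 21.
x_0 = 1390^21 mod 2689 = 347.
x_1 = 347^2 mod 2689 = 2093.
x_2 = 2093^2 mod 2689 = 268.
x_3 = 268^2 mod 2689 = 1910.
x_4 = 1910^2 mod 2689 = 1816.
x_5 = 1816^2 mod 2689 = 1142.
x_6 = 1142^2 mod 2689 = 2688.

2688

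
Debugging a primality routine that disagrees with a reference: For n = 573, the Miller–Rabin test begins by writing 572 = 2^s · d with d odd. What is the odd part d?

Halving: 572 → 286 → 143; 143 is odd.
So 572 = 2^2 · 143.

143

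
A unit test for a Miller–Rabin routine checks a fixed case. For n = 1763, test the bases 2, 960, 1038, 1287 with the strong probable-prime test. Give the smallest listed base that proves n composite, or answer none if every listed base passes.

n − 1 = 1762 = 2^1 · 881, so s = 1 and d = 881.
Base 2: x_0 = 2^881 mod 1763 = 1355. x_0 ∉ {1, 1762} and s = 1, so 2 is a Miller–Rabin witness and 1763 is composite.
Base 960: x_0 = 960^881 mod 1763 = 427. x_0 ∉ {1, 1762} and s = 1, so 960 is a Miller–Rabin witness and 1763 is composite.
Base 1038: x_0 = 1038^881 mod 1763 = 423. x_0 ∉ {1, 1762} and s = 1, so 1038 is a Miller–Rabin witness and 1763 is composite.
Base 1287: x_0 = 1287^881 mod 1763 = 57. x_0 ∉ {1, 1762} and s = 1, so 1287 is a Miller–Rabin witness and 1763 is composite.
The smallest witness among the given bases is 2.

2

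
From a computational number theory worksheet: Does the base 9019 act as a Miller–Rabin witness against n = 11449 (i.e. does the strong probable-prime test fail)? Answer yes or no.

n − 1 = 11448 = 2^3 · 1431, so s = 3 and d = 1431.
x_0 = 9019^1431 mod 11449 = 11448.
x_0 = 11448 ≡ −1, so 9019 is not a witness.

no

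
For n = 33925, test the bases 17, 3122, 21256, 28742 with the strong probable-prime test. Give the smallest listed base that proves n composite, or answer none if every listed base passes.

n − 1 = 33924 = 2^2 · 8481, so s = 2 and d = 8481.
Base 17: x_0 = 17^8481 mod 33925 = 29692. x_0 is neither 1 nor 33924, so continue squaring. x_1 = 29692^2 mod 33925 = 5889. Reached i = s−1 = 1 without hitting −1: 17 is a Miller–Rabin witness and 33925 is composite.
Base 3122: x_0 = 3122^8481 mod 33925 = 13247. x_0 is neither 1 nor 33924, so continue squaring. x_1 = 13247^2 mod 33925 = 22909. Reached i = s−1 = 1 without hitting −1: 3122 is a Miller–Rabin witness and 33925 is composite.
Base 21256: x_0 = 21256^8481 mod 33925 = 28981. x_0 is neither 1 nor 33924, so continue squaring. x_1 = 28981^2 mod 33925 = 17136. Reached i = s−1 = 1 without hitting −1: 21256 is a Miller–Rabin witness and 33925 is composite.
Base 28742: x_0 = 28742^8481 mod 33925 = 17617. x_0 is neither 1 nor 33924, so continue squaring. x_1 = 17617^2 mod 33925 = 12789. Reached i = s−1 = 1 without hitting −1: 28742 is a Miller–Rabin witness and 33925 is composite.
The smallest witness among the given bases is 17.

17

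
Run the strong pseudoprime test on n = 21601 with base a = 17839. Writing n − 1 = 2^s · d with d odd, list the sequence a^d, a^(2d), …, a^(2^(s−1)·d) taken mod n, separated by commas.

19141, 3320, 5890, 894, 21600

n − 1 = 21600 = 2^5 · 675, so s = 5 and d = 675.
x_0 = 17839^675 mod 21601 = 19141.
x_1 = 19141^2 mod 21601 = 3320.
x_2 = 3320^2 mod 21601 = 5890.
x_3 = 5890^2 mod 21601 = 894.
x_4 = 894^2 mod 21601 = 21600.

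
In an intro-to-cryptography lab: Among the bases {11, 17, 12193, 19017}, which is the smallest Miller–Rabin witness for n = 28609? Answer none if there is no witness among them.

n − 1 = 28608 = 2^6 · 447, so s = 6 and d = 447.
Base 11: x_0 = 11^447 mod 28609 = 17557. x_0 is neither 1 nor 28608, so continue squaring. x_1 = 17557^2 mod 28609 = 14883. x_2 = 14883^2 mod 28609 = 12811. x_3 = 12811^2 mod 28609 = 20497. x_4 = 20497^2 mod 28609 = 3844. x_5 = 3844^2 mod 28609 = 14092. Reached i = s−1 = 5 without hitting −1: 11 is a Miller–Rabin witness and 28609 is composite.
Base 17: x_0 = 17^447 mod 28609 = 12956. x_0 is neither 1 nor 28608, so continue squaring. x_1 = 12956^2 mod 28609 = 8933. x_2 = 8933^2 mod 28609 = 7988. x_3 = 7988^2 mod 28609 = 10074. x_4 = 10074^2 mod 28609 = 9353. x_5 = 9353^2 mod 28609 = 20896. Reached i = s−1 = 5 without hitting −1: 17 is a Miller–Rabin witness and 28609 is composite.
Base 12193: x_0 = 12193^447 mod 28609 = 4689. x_0 is neither 1 nor 28608, so continue squaring. x_1 = 4689^2 mod 28609 = 15009. x_2 = 15009^2 mod 28609 = 2815. x_3 = 2815^2 mod 28609 = 28141. x_4 = 28141^2 mod 28609 = 18761. x_5 = 18761^2 mod 28609 = 27203. Reached i = s−1 = 5 without hitting −1: 12193 is a Miller–Rabin witness and 28609 is composite.
Base 19017: x_0 = 19017^447 mod 28609 = 8238. x_0 is neither 1 nor 28608, so continue squaring. x_1 = 8238^2 mod 28609 = 4096. x_2 = 4096^2 mod 28609 = 12342. x_3 = 12342^2 mod 28609 = 10648. x_4 = 10648^2 mod 28609 = 2437. x_5 = 2437^2 mod 28609 = 16906. Reached i = s−1 = 5 without hitting −1: 19017 is a Miller–Rabin witness and 28609 is composite.
The smallest witness among the given bases is 11.

11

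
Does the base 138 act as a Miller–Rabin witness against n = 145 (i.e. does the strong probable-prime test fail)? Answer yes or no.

yes

n − 1 = 144 = 2^4 · 9, so s = 4 and d = 9.
x_0 = 138^9 mod 145 = 38.
x_0 is neither 1 nor 144, so continue squaring.
x_1 = 38^2 mod 145 = 139.
x_2 = 139^2 mod 145 = 36.
x_3 = 36^2 mod 145 = 136.
Reached i = s−1 = 3 without hitting −1: 138 is a Miller–Rabin witness and 145 is composite.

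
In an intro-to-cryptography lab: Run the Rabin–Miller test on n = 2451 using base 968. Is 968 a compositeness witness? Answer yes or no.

no

n − 1 = 2450 = 2^1 · 1225, so s = 1 and d = 1225.
Repeated squaring mod 2451: 968^1 ≡ 968, 968^2 ≡ 742, 968^4 ≡ 1540, 968^8 ≡ 1483, 968^16 ≡ 742, 968^32 ≡ 1540, 968^64 ≡ 1483, 968^128 ≡ 742, 968^256 ≡ 1540, 968^512 ≡ 1483, 968^1024 ≡ 742.
1225 = 1024 + 128 + 64 + 8 + 1, so 968^1225 ≡ 742·742·1483·1483·968 ≡ 2450 (mod 2451).
x_0 = 968^1225 mod 2451 = 2450.
x_0 = 2450 ≡ −1, so 968 is not a witness.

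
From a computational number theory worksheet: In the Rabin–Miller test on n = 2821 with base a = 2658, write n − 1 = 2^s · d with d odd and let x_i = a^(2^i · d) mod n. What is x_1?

n − 1 = 2820 = 2^2 · 705, so s = 2 and d = 705.
x_0 = 2658^705 mod 2821 = 1084.
x_1 = 1084^2 mod 2821 = 1520.

1520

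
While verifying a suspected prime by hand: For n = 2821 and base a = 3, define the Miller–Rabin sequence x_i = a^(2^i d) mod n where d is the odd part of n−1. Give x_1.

1

n − 1 = 2820 = 2^2 · 705, so s = 2 and d = 705.
x_0 = 3^705 mod 2821 = 1301.
x_1 = 1301^2 mod 2821 = 1.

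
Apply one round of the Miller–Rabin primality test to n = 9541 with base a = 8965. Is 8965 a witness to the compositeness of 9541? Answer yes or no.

n − 1 = 9540 = 2^2 · 2385, so s = 2 and d = 2385.
Repeated squaring mod 9541: 8965^1 ≡ 8965, 8965^2 ≡ 7382, 8965^4 ≡ 5273, 8965^8 ≡ 2055, 8965^16 ≡ 5903, 8965^32 ≡ 1677, 8965^64 ≡ 7275, 8965^128 ≡ 1698, 8965^256 ≡ 1822, 8965^512 ≡ 8957, 8965^1024 ≡ 7121, 8965^2048 ≡ 7767.
2385 = 2048 + 256 + 64 + 16 + 1, so 8965^2385 ≡ 7767·1822·7275·5903·8965 ≡ 3779 (mod 9541).
x_0 = 8965^2385 mod 9541 = 3779.
x_0 is neither 1 nor 9540, so continue squaring.
x_1 = 3779^2 mod 9541 = 7505.
Reached i = s−1 = 1 without hitting −1: 8965 is a Miller–Rabin witness and 9541 is composite.

yes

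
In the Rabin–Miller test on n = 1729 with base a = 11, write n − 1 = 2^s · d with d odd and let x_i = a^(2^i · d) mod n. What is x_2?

n − 1 = 1728 = 2^6 · 27, so s = 6 and d = 27.
x_0 = 11^27 mod 1729 = 1331.
x_1 = 1331^2 mod 1729 = 1065.
x_2 = 1065^2 mod 1729 = 1.

1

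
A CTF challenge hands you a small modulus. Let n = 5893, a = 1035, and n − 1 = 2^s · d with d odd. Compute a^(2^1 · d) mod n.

n − 1 = 5892 = 2^2 · 1473, so s = 2 and d = 1473.
x_0 = 1035^1473 mod 5893 = 3885.
x_1 = 3885^2 mod 5893 = 1252.

1252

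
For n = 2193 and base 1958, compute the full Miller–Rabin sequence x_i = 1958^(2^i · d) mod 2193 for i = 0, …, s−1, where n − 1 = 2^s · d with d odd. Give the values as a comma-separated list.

2003, 1012, 13, 169

n − 1 = 2192 = 2^4 · 137, so s = 4 and d = 137.
x_0 = 1958^137 mod 2193 = 2003.
x_1 = 2003^2 mod 2193 = 1012.
x_2 = 1012^2 mod 2193 = 13.
x_3 = 13^2 mod 2193 = 169.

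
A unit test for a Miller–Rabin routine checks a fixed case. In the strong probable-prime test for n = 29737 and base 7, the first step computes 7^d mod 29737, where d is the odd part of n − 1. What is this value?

n − 1 = 29736 = 2^3 · 3717, so s = 3 and d = 3717.
7^3717 mod 29737 = 7588.

7588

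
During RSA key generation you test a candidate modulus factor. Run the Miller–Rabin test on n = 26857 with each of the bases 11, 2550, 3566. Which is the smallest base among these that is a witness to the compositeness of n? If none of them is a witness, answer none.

11

n − 1 = 26856 = 2^3 · 3357, so s = 3 and d = 3357.
Base 11: x_0 = 11^3357 mod 26857 = 20991. x_0 is neither 1 nor 26856, so continue squaring. x_1 = 20991^2 mod 26857 = 6139. x_2 = 6139^2 mod 26857 = 6950. Reached i = s−1 = 2 without hitting −1: 11 is a Miller–Rabin witness and 26857 is composite.
Base 2550: x_0 = 2550^3357 mod 26857 = 6522. x_0 is neither 1 nor 26856, so continue squaring. x_1 = 6522^2 mod 26857 = 21853. x_2 = 21853^2 mod 26857 = 9292. Reached i = s−1 = 2 without hitting −1: 2550 is a Miller–Rabin witness and 26857 is composite.
Base 3566: x_0 = 3566^3357 mod 26857 = 22611. x_0 is neither 1 nor 26856, so continue squaring. x_1 = 22611^2 mod 26857 = 7469. x_2 = 7469^2 mod 26857 = 3972. Reached i = s−1 = 2 without hitting −1: 3566 is a Miller–Rabin witness and 26857 is composite.
The smallest witness among the given bases is 11.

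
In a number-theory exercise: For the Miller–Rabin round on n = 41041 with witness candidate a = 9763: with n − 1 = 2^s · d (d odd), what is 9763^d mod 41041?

n − 1 = 41040 = 2^4 · 2565, so s = 4 and d = 2565.
9763^2565 mod 41041 = 21944.

21944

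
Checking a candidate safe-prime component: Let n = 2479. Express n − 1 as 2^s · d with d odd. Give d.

1239

Halving: 2478 → 1239; 1239 is odd.
So 2478 = 2^1 · 1239.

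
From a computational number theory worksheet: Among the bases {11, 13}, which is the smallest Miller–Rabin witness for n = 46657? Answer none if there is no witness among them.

n − 1 = 46656 = 2^6 · 729, so s = 6 and d = 729.
Base 11: x_0 = 11^729 mod 46657 = 42882. x_0 is neither 1 nor 46656, so continue squaring. x_1 = 42882^2 mod 46657 = 20240. x_2 = 20240^2 mod 46657 = 9140. x_3 = 9140^2 mod 46657 = 23570. x_4 = 23570^2 mod 46657 = 1. x_4 = 1 but x_3 ≠ ±1, a nontrivial square root of 1 — 11 is a witness and 46657 is composite.
Base 13: x_0 = 13^729 mod 46657 = 35230. x_0 is neither 1 nor 46656, so continue squaring. x_1 = 35230^2 mod 46657 = 30043. x_2 = 30043^2 mod 46657 = 2184. x_3 = 2184^2 mod 46657 = 10842. x_4 = 10842^2 mod 46657 = 19981. x_5 = 19981^2 mod 46657 = 43069. Reached i = s−1 = 5 without hitting −1: 13 is a Miller–Rabin witness and 46657 is composite.
The smallest witness among the given bases is 11.

11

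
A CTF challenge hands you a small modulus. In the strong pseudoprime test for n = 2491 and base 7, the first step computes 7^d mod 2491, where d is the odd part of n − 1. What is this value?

1236

n − 1 = 2490 = 2^1 · 1245, so s = 1 and d = 1245.
7^1245 mod 2491 = 1236.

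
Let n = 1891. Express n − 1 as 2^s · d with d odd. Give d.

Halving: 1890 → 945; 945 is odd.
So 1890 = 2^1 · 945.

945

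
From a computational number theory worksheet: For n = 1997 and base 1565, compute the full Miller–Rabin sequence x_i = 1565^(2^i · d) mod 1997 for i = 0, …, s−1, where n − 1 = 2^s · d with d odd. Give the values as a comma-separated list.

412, 1996

n − 1 = 1996 = 2^2 · 499, so s = 2 and d = 499.
x_0 = 1565^499 mod 1997 = 412.
x_1 = 412^2 mod 1997 = 1996.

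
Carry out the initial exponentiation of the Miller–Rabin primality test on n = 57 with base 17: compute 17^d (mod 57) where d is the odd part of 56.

n − 1 = 56 = 2^3 · 7, so s = 3 and d = 7.
Repeated squaring mod 57: 17^1 ≡ 17, 17^2 ≡ 4, 17^4 ≡ 16.
7 = 4 + 2 + 1, so 17^7 ≡ 16·4·17 ≡ 5 (mod 57).

5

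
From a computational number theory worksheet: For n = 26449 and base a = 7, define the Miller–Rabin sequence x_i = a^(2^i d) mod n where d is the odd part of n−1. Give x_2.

n − 1 = 26448 = 2^4 · 1653, so s = 4 and d = 1653.
x_0 = 7^1653 mod 26449 = 5935.
x_1 = 5935^2 mod 26449 = 20606.
x_2 = 20606^2 mod 26449 = 21439.

21439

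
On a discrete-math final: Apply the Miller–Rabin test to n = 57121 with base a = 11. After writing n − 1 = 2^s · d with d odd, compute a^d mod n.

46367

n − 1 = 57120 = 2^5 · 1785, so s = 5 and d = 1785.
By repeated squaring, 11^1785 ≡ 46367 (mod 57121).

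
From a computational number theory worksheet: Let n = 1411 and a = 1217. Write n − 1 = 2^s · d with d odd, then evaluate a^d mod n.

n − 1 = 1410 = 2^1 · 705, so s = 1 and d = 705.
1217^705 mod 1411 = 809.

809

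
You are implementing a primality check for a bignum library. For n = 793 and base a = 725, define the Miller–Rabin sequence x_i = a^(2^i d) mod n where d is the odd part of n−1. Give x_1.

235

n − 1 = 792 = 2^3 · 99, so s = 3 and d = 99.
x_0 = 725^99 mod 793 = 155.
x_1 = 155^2 mod 793 = 235.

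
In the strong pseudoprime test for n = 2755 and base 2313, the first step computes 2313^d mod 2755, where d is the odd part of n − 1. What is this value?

303

n − 1 = 2754 = 2^1 · 1377, so s = 1 and d = 1377.
2313^1377 mod 2755 = 303.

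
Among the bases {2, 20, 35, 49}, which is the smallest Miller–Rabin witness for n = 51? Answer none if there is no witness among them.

2

n − 1 = 50 = 2^1 · 25, so s = 1 and d = 25.
Base 2: x_0 = 2^25 mod 51 = 2. x_0 ∉ {1, 50} and s = 1, so 2 is a Miller–Rabin witness and 51 is composite.
Base 20: x_0 = 20^25 mod 51 = 14. x_0 ∉ {1, 50} and s = 1, so 20 is a Miller–Rabin witness and 51 is composite.
Base 35: x_0 = 35^25 mod 51 = 35. x_0 ∉ {1, 50} and s = 1, so 35 is a Miller–Rabin witness and 51 is composite.
Base 49: x_0 = 49^25 mod 51 = 49. x_0 ∉ {1, 50} and s = 1, so 49 is a Miller–Rabin witness and 51 is composite.
The smallest witness among the given bases is 2.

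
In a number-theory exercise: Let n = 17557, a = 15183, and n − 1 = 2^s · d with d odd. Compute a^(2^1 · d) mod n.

1059

n − 1 = 17556 = 2^2 · 4389, so s = 2 and d = 4389.
Repeated squaring mod 17557: 15183^1 ≡ 15183, 15183^2 ≡ 79, 15183^4 ≡ 6241, 15183^8 ≡ 8655, 15183^16 ≡ 10863, 15183^32 ≡ 4172, 15183^64 ≡ 6597, 15183^128 ≡ 14163, 15183^256 ≡ 1844, 15183^512 ≡ 11835, 15183^1024 ≡ 15036, 15183^2048 ≡ 17364, 15183^4096 ≡ 2135.
4389 = 4096 + 256 + 32 + 4 + 1, so 15183^4389 ≡ 2135·1844·4172·6241·15183 ≡ 12741 (mod 17557).
x_0 = 12741.
x_1 = 12741^2 mod 17557 = 1059.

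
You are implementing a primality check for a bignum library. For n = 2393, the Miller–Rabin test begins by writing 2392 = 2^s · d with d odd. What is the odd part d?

299

Halving: 2392 → 1196 → 598 → 299; 299 is odd.
So 2392 = 2^3 · 299.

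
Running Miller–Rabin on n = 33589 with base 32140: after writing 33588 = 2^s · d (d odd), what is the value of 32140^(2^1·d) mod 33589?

n − 1 = 33588 = 2^2 · 8397, so s = 2 and d = 8397.
x_0 = 32140^8397 mod 33589 = 23494.
x_1 = 23494^2 mod 33589 = 33588.

33588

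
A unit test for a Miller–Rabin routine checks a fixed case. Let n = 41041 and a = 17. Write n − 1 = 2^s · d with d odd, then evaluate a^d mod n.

n − 1 = 41040 = 2^4 · 2565, so s = 4 and d = 2565.
17^2565 mod 41041 = 33032.

33032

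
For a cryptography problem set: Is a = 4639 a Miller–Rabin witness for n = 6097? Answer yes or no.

n − 1 = 6096 = 2^4 · 381, so s = 4 and d = 381.
x_0 = 4639^381 mod 6097 = 1672.
x_0 is neither 1 nor 6096, so continue squaring.
x_1 = 1672^2 mod 6097 = 3158.
x_2 = 3158^2 mod 6097 = 4369.
x_3 = 4369^2 mod 6097 = 4551.
Reached i = s−1 = 3 without hitting −1: 4639 is a Miller–Rabin witness and 6097 is composite.

yes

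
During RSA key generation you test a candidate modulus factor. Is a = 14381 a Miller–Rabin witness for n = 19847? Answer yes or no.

n − 1 = 19846 = 2^1 · 9923, so s = 1 and d = 9923.
Repeated squaring mod 19847: 14381^1 ≡ 14381, 14381^2 ≡ 7421, 14381^4 ≡ 15663, 14381^8 ≡ 802, 14381^16 ≡ 8100, 14381^32 ≡ 15665, 14381^64 ≡ 3917, 14381^128 ≡ 1158, 14381^256 ≡ 11215, 14381^512 ≡ 5786, 14381^1024 ≡ 15754, 14381^2048 ≡ 1781, 14381^4096 ≡ 16288, 14381^8192 ≡ 4095.
9923 = 8192 + 1024 + 512 + 128 + 64 + 2 + 1, so 14381^9923 ≡ 4095·15754·5786·1158·3917·7421·14381 ≡ 344 (mod 19847).
x_0 = 14381^9923 mod 19847 = 344.
x_0 ∉ {1, 19846} and s = 1, so 14381 is a Miller–Rabin witness and 19847 is composite.

yes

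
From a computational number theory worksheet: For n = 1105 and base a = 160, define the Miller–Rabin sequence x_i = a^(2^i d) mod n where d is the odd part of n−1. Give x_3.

560

n − 1 = 1104 = 2^4 · 69, so s = 4 and d = 69.
x_0 = 160^69 mod 1105 = 1065.
x_1 = 1065^2 mod 1105 = 495.
x_2 = 495^2 mod 1105 = 820.
x_3 = 820^2 mod 1105 = 560.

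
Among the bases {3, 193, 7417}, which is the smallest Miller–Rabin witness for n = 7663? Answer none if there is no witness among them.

n − 1 = 7662 = 2^1 · 3831, so s = 1 and d = 3831.
Base 3: x_0 = 3^3831 mod 7663 = 12. x_0 ∉ {1, 7662} and s = 1, so 3 is a Miller–Rabin witness and 7663 is composite.
Base 193: x_0 = 193^3831 mod 7663 = 96. x_0 ∉ {1, 7662} and s = 1, so 193 is a Miller–Rabin witness and 7663 is composite.
Base 7417: x_0 = 7417^3831 mod 7663 = 2779. x_0 ∉ {1, 7662} and s = 1, so 7417 is a Miller–Rabin witness and 7663 is composite.
The smallest witness among the given bases is 3.

3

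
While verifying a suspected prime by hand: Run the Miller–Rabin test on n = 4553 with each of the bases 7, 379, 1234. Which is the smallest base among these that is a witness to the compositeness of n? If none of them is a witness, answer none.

7

n − 1 = 4552 = 2^3 · 569, so s = 3 and d = 569.
Base 7: x_0 = 7^569 mod 4553 = 2891. x_0 is neither 1 nor 4552, so continue squaring. x_1 = 2891^2 mod 4553 = 3126. x_2 = 3126^2 mod 4553 = 1138. Reached i = s−1 = 2 without hitting −1: 7 is a Miller–Rabin witness and 4553 is composite.
Base 379: x_0 = 379^569 mod 4553 = 2252. x_0 is neither 1 nor 4552, so continue squaring. x_1 = 2252^2 mod 4553 = 4015. x_2 = 4015^2 mod 4553 = 2605. Reached i = s−1 = 2 without hitting −1: 379 is a Miller–Rabin witness and 4553 is composite.
Base 1234: x_0 = 1234^569 mod 4553 = 3504. x_0 is neither 1 nor 4552, so continue squaring. x_1 = 3504^2 mod 4553 = 3128. x_2 = 3128^2 mod 4553 = 4540. Reached i = s−1 = 2 without hitting −1: 1234 is a Miller–Rabin witness and 4553 is composite.
The smallest witness among the given bases is 7.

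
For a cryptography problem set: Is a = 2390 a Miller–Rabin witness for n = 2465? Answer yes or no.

yes

n − 1 = 2464 = 2^5 · 77, so s = 5 and d = 77.
x_0 = 2390^77 mod 2465 = 215.
x_0 is neither 1 nor 2464, so continue squaring.
x_1 = 215^2 mod 2465 = 1855.
x_2 = 1855^2 mod 2465 = 2350.
x_3 = 2350^2 mod 2465 = 900.
x_4 = 900^2 mod 2465 = 1480.
Reached i = s−1 = 4 without hitting −1: 2390 is a Miller–Rabin witness and 2465 is composite.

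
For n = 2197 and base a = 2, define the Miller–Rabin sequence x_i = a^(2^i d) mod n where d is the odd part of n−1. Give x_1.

909

n − 1 = 2196 = 2^2 · 549, so s = 2 and d = 549.
x_0 = 2^549 mod 2197 = 1175.
x_1 = 1175^2 mod 2197 = 909.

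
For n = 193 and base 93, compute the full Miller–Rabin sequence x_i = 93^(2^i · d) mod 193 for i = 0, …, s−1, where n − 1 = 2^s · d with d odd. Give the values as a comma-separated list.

n − 1 = 192 = 2^6 · 3, so s = 6 and d = 3.
x_0 = 93^3 mod 193 = 126.
x_1 = 126^2 mod 193 = 50.
x_2 = 50^2 mod 193 = 184.
x_3 = 184^2 mod 193 = 81.
x_4 = 81^2 mod 193 = 192.
x_5 = 192^2 mod 193 = 1.

126, 50, 184, 81, 192, 1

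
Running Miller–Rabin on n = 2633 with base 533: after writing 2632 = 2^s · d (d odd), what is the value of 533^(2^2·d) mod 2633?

n − 1 = 2632 = 2^3 · 329, so s = 3 and d = 329.
x_0 = 533^329 mod 2633 = 1077.
x_1 = 1077^2 mod 2633 = 1409.
x_2 = 1409^2 mod 2633 = 2632.

2632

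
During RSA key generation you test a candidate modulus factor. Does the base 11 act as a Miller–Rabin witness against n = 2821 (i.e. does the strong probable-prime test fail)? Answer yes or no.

yes

n − 1 = 2820 = 2^2 · 705, so s = 2 and d = 705.
x_0 = 11^705 mod 2821 = 1828.
x_0 is neither 1 nor 2820, so continue squaring.
x_1 = 1828^2 mod 2821 = 1520.
Reached i = s−1 = 1 without hitting −1: 11 is a Miller–Rabin witness and 2821 is composite.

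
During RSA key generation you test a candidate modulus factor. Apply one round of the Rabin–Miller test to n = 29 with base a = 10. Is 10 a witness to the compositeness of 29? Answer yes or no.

n − 1 = 28 = 2^2 · 7, so s = 2 and d = 7.
x_0 = 10^7 mod 29 = 17.
x_0 is neither 1 nor 28, so continue squaring.
x_1 = 17^2 mod 29 = 28.
x_1 ≡ −1, so 10 is not a witness.

no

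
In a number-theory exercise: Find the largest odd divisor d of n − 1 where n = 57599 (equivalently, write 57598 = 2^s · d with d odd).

Halving: 57598 → 28799; 28799 is odd.
So 57598 = 2^1 · 28799.

28799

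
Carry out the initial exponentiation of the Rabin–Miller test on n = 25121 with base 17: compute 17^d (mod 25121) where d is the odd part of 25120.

n − 1 = 25120 = 2^5 · 785, so s = 5 and d = 785.
Repeated squaring mod 25121: 17^1 ≡ 17, 17^2 ≡ 289, 17^4 ≡ 8158, 17^8 ≡ 7435, 17^16 ≡ 13025, 17^32 ≡ 8512, 17^64 ≡ 5180, 17^128 ≡ 3172, 17^256 ≡ 13184, 17^512 ≡ 5657.
785 = 512 + 256 + 16 + 1, so 17^785 ≡ 5657·13184·13025·17 ≡ 8706 (mod 25121).

8706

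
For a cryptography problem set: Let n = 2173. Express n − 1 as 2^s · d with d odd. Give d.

Halving: 2172 → 1086 → 543; 543 is odd.
So 2172 = 2^2 · 543.

543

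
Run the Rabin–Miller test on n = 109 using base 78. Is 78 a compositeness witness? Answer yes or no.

n − 1 = 108 = 2^2 · 27, so s = 2 and d = 27.
Repeated squaring mod 109: 78^1 ≡ 78, 78^2 ≡ 89, 78^4 ≡ 73, 78^8 ≡ 97, 78^16 ≡ 35.
27 = 16 + 8 + 2 + 1, so 78^27 ≡ 35·97·89·78 ≡ 1 (mod 109).
x_0 = 78^27 mod 109 = 1.
x_0 = 1, so 78 is not a witness.

no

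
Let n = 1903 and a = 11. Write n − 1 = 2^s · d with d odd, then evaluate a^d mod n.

704

n − 1 = 1902 = 2^1 · 951, so s = 1 and d = 951.
11^951 mod 1903 = 704.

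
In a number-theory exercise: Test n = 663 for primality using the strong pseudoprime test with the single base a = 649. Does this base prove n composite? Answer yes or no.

n − 1 = 662 = 2^1 · 331, so s = 1 and d = 331.
x_0 = 649^331 mod 663 = 415.
x_0 ∉ {1, 662} and s = 1, so 649 is a Miller–Rabin witness and 663 is composite.

yes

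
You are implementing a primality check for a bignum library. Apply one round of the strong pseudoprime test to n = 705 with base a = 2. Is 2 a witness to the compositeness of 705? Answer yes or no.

n − 1 = 704 = 2^6 · 11, so s = 6 and d = 11.
By repeated squaring, 2^11 ≡ 638 (mod 705).
x_0 = 2^11 mod 705 = 638.
x_0 is neither 1 nor 704, so continue squaring.
x_1 = 638^2 mod 705 = 259.
x_2 = 259^2 mod 705 = 106.
x_3 = 106^2 mod 705 = 661.
x_4 = 661^2 mod 705 = 526.
x_5 = 526^2 mod 705 = 316.
Reached i = s−1 = 5 without hitting −1: 2 is a Miller–Rabin witness and 705 is composite.

yes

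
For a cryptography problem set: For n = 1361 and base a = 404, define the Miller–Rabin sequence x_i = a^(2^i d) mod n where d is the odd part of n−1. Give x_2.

n − 1 = 1360 = 2^4 · 85, so s = 4 and d = 85.
By repeated squaring, 404^85 ≡ 63 (mod 1361).
x_0 = 63.
x_1 = 63^2 mod 1361 = 1247.
x_2 = 1247^2 mod 1361 = 747.

747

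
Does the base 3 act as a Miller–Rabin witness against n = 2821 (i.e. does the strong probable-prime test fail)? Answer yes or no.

yes

n − 1 = 2820 = 2^2 · 705, so s = 2 and d = 705.
x_0 = 3^705 mod 2821 = 1301.
x_0 is neither 1 nor 2820, so continue squaring.
x_1 = 1301^2 mod 2821 = 1.
x_1 = 1 but x_0 ≠ ±1, a nontrivial square root of 1 — 3 is a witness and 2821 is composite.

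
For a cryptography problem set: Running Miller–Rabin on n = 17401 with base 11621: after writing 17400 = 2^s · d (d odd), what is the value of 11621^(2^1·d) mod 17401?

1

n − 1 = 17400 = 2^3 · 2175, so s = 3 and d = 2175.
x_0 = 11621^2175 mod 17401 = 17400.
x_1 = 17400^2 mod 17401 = 1.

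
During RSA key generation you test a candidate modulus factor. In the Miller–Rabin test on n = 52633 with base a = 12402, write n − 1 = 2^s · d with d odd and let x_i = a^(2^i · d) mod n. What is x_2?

n − 1 = 52632 = 2^3 · 6579, so s = 3 and d = 6579.
x_0 = 12402^6579 mod 52633 = 52632.
x_1 = 52632^2 mod 52633 = 1.
x_2 = 1^2 mod 52633 = 1.

1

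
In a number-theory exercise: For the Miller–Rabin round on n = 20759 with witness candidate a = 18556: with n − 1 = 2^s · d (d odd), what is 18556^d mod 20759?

20758

n − 1 = 20758 = 2^1 · 10379, so s = 1 and d = 10379.
Repeated squaring mod 20759: 18556^1 ≡ 18556, 18556^2 ≡ 16362, 18556^4 ≡ 6980, 18556^8 ≡ 19786, 18556^16 ≡ 12574, 18556^32 ≡ 4932, 18556^64 ≡ 15835, 18556^128 ≡ 20023, 18556^256 ≡ 1962, 18556^512 ≡ 9029, 18556^1024 ≡ 2248, 18556^2048 ≡ 9067, 18556^4096 ≡ 4849, 18556^8192 ≡ 13613.
10379 = 8192 + 2048 + 128 + 8 + 2 + 1, so 18556^10379 ≡ 13613·9067·20023·19786·16362·18556 ≡ 20758 (mod 20759).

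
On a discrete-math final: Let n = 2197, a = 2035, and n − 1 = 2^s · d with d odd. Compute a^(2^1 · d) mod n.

n − 1 = 2196 = 2^2 · 549, so s = 2 and d = 549.
x_0 = 2035^549 mod 2197 = 1178.
x_1 = 1178^2 mod 2197 = 1377.

1377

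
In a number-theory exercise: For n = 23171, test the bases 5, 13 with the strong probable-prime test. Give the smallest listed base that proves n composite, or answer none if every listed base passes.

n − 1 = 23170 = 2^1 · 11585, so s = 1 and d = 11585.
Base 5: x_0 = 5^11585 mod 23171 = 18501. x_0 ∉ {1, 23170} and s = 1, so 5 is a Miller–Rabin witness and 23171 is composite.
Base 13: x_0 = 13^11585 mod 23171 = 3566. x_0 ∉ {1, 23170} and s = 1, so 13 is a Miller–Rabin witness and 23171 is composite.
The smallest witness among the given bases is 5.

5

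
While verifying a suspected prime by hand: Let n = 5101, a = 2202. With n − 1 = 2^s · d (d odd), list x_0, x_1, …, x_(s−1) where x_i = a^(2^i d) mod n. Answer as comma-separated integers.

1, 1

n − 1 = 5100 = 2^2 · 1275, so s = 2 and d = 1275.
x_0 = 2202^1275 mod 5101 = 1.
x_1 = 1^2 mod 5101 = 1.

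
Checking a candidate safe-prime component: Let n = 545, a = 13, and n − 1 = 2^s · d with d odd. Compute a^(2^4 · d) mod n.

376

n − 1 = 544 = 2^5 · 17, so s = 5 and d = 17.
x_0 = 13^17 mod 545 = 508.
x_1 = 508^2 mod 545 = 279.
x_2 = 279^2 mod 545 = 451.
x_3 = 451^2 mod 545 = 116.
x_4 = 116^2 mod 545 = 376.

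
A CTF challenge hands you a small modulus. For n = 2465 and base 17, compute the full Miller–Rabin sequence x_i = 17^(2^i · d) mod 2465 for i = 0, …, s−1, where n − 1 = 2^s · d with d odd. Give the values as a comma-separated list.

17, 289, 2176, 2176, 2176

n − 1 = 2464 = 2^5 · 77, so s = 5 and d = 77.
x_0 = 17^77 mod 2465 = 17.
x_1 = 17^2 mod 2465 = 289.
x_2 = 289^2 mod 2465 = 2176.
x_3 = 2176^2 mod 2465 = 2176.
x_4 = 2176^2 mod 2465 = 2176.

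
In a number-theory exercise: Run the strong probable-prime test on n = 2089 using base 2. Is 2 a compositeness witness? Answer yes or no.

no

n − 1 = 2088 = 2^3 · 261, so s = 3 and d = 261.
x_0 = 2^261 mod 2089 = 1.
x_0 = 1, so 2 is not a witness.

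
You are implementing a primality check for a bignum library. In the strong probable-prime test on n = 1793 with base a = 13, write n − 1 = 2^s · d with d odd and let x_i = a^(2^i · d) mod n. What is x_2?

n − 1 = 1792 = 2^8 · 7, so s = 8 and d = 7.
x_0 = 13^7 mod 1793 = 689.
x_1 = 689^2 mod 1793 = 1369.
x_2 = 1369^2 mod 1793 = 476.

476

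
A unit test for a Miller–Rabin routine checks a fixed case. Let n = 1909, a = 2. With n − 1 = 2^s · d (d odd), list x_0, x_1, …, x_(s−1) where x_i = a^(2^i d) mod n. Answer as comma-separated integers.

39, 1521

n − 1 = 1908 = 2^2 · 477, so s = 2 and d = 477.
x_0 = 2^477 mod 1909 = 39.
x_1 = 39^2 mod 1909 = 1521.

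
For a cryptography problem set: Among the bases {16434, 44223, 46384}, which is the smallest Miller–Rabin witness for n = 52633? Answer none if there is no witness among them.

n − 1 = 52632 = 2^3 · 6579, so s = 3 and d = 6579.
Base 16434: x_0 = 16434^6579 mod 52633 = 52632. x_0 = 52632 ≡ −1, so 16434 is not a witness.
Base 44223: x_0 = 44223^6579 mod 52633 = 51913. x_0 is neither 1 nor 52632, so continue squaring. x_1 = 51913^2 mod 52633 = 44703. x_2 = 44703^2 mod 52633 = 41098. Reached i = s−1 = 2 without hitting −1: 44223 is a Miller–Rabin witness and 52633 is composite.
Base 46384: x_0 = 46384^6579 mod 52633 = 51913. x_0 is neither 1 nor 52632, so continue squaring. x_1 = 51913^2 mod 52633 = 44703. x_2 = 44703^2 mod 52633 = 41098. Reached i = s−1 = 2 without hitting −1: 46384 is a Miller–Rabin witness and 52633 is composite.
The smallest witness among the given bases is 44223.

44223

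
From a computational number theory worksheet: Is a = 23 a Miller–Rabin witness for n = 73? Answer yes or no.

n − 1 = 72 = 2^3 · 9, so s = 3 and d = 9.
Repeated squaring mod 73: 23^1 ≡ 23, 23^2 ≡ 18, 23^4 ≡ 32, 23^8 ≡ 2.
9 = 8 + 1, so 23^9 ≡ 2·23 ≡ 46 (mod 73).
x_0 = 23^9 mod 73 = 46.
x_0 is neither 1 nor 72, so continue squaring.
x_1 = 46^2 mod 73 = 72.
x_1 ≡ −1, so 23 is not a witness.

no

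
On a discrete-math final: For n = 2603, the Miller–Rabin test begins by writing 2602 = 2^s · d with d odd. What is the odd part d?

1301

Halving: 2602 → 1301; 1301 is odd.
So 2602 = 2^1 · 1301.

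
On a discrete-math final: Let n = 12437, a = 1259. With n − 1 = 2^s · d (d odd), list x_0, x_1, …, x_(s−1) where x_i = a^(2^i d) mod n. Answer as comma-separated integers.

9110, 12436

n − 1 = 12436 = 2^2 · 3109, so s = 2 and d = 3109.
x_0 = 1259^3109 mod 12437 = 9110.
x_1 = 9110^2 mod 12437 = 12436.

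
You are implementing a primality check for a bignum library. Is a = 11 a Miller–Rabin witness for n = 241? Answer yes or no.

no

n − 1 = 240 = 2^4 · 15, so s = 4 and d = 15.
x_0 = 11^15 mod 241 = 130.
x_0 is neither 1 nor 240, so continue squaring.
x_1 = 130^2 mod 241 = 30.
x_2 = 30^2 mod 241 = 177.
x_3 = 177^2 mod 241 = 240.
x_3 ≡ −1, so 11 is not a witness.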